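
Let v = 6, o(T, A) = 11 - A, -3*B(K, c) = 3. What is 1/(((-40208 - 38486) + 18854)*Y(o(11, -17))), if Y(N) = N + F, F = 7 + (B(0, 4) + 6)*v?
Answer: -1/3889600 ≈ -2.5710e-7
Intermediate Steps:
B(K, c) = -1 (B(K, c) = -⅓*3 = -1)
F = 37 (F = 7 + (-1 + 6)*6 = 7 + 5*6 = 7 + 30 = 37)
Y(N) = 37 + N (Y(N) = N + 37 = 37 + N)
1/(((-40208 - 38486) + 18854)*Y(o(11, -17))) = 1/(((-40208 - 38486) + 18854)*(37 + (11 - 1*(-17)))) = 1/((-78694 + 18854)*(37 + (11 + 17))) = 1/((-59840)*(37 + 28)) = -1/59840/65 = -1/59840*1/65 = -1/3889600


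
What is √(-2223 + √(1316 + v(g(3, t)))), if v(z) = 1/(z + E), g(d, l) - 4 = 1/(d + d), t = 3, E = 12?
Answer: √(-20916207 + 97*√12382826)/97 ≈ 46.762*I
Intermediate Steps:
g(d, l) = 4 + 1/(2*d) (g(d, l) = 4 + 1/(d + d) = 4 + 1/(2*d))
v(z) = 1/(12 + z) (v(z) = 1/(z + 12) = 1/(12 + z))
√(-2223 + √(1316 + v(g(3, t)))) = √(-2223 + √(1316 + 1/(12 + (4 + (½)/3)))) = √(-2223 + √(1316 + 1/(12 + (4 + (½)*(⅓))))) = √(-2223 + √(1316 + 1/(12 + (4 + ⅙)))) = √(-2223 + √(1316 + 1/(12 + 25/6))) = √(-2223 + √(1316 + 1/(97/6))) = √(-2223 + √(1316 + 6/97)) = √(-2223 + √(127658/97)) = √(-2223 + √12382826/97)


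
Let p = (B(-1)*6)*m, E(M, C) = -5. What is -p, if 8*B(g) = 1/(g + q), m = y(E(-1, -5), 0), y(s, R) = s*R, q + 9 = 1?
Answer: 0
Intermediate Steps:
q = -8 (q = -9 + 1 = -8)
y(s, R) = R*s
m = 0 (m = 0*(-5) = 0)
B(g) = 1/(8*(-8 + g)) (B(g) = 1/(8*(g - 8)) = 1/(8*(-8 + g)))
p = 0 (p = ((1/(8*(-8 - 1)))*6)*0 = (((1/8)/(-9))*6)*0 = (((1/8)*(-1/9))*6)*0 = -1/72*6*0 = -1/12*0 = 0)
-p = -1*0 = 0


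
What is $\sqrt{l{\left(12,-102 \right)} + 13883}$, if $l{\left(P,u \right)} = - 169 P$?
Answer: $\sqrt{11855} \approx 108.88$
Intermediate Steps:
$\sqrt{l{\left(12,-102 \right)} + 13883} = \sqrt{\left(-169\right) 12 + 13883} = \sqrt{-2028 + 13883} = \sqrt{11855}$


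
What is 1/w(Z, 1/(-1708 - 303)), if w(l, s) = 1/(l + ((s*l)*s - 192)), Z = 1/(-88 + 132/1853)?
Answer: -63259752265145/329458361386 ≈ -192.01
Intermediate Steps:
Z = -1853/162932 (Z = 1/(-88 + 132*(1/1853)) = 1/(-88 + 132/1853) = 1/(-162932/1853) = -1853/162932 ≈ -0.011373)
w(l, s) = 1/(-192 + l + l*s²) (w(l, s) = 1/(l + ((l*s)*s - 192)) = 1/(l + (l*s² - 192)) = 1/(l + (-192 + l*s²)) = 1/(-192 + l + l*s²))
1/w(Z, 1/(-1708 - 303)) = 1/(1/(-192 - 1853/162932 - 1853/(162932*(-1708 - 303)²))) = 1/(1/(-192 - 1853/162932 - 1853*(1/(-2011))²/162932)) = 1/(1/(-192 - 1853/162932 - 1853*(-1/2011)²/162932)) = 1/(1/(-192 - 1853/162932 - 1853/162932*1/4044121)) = 1/(1/(-192 - 1853/162932 - 1853/658916722772)) = 1/(1/(-63259752265145/329458361386)) = 1/(-329458361386/63259752265145) = -63259752265145/329458361386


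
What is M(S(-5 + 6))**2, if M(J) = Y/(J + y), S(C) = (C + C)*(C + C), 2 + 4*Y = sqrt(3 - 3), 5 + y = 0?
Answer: 1/4 ≈ 0.25000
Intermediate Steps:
y = -5 (y = -5 + 0 = -5)
Y = -1/2 (Y = -1/2 + sqrt(3 - 3)/4 = -1/2 + sqrt(0)/4 = -1/2 + (1/4)*0 = -1/2 + 0 = -1/2 ≈ -0.50000)
S(C) = 4*C**2 (S(C) = (2*C)*(2*C) = 4*C**2)
M(J) = -1/(2*(-5 + J)) (M(J) = -1/(2*(J - 5)) = -1/(2*(-5 + J)))
M(S(-5 + 6))**2 = (-1/(-10 + 2*(4*(-5 + 6)**2)))**2 = (-1/(-10 + 2*(4*1**2)))**2 = (-1/(-10 + 2*(4*1)))**2 = (-1/(-10 + 2*4))**2 = (-1/(-10 + 8))**2 = (-1/(-2))**2 = (-1*(-1/2))**2 = (1/2)**2 = 1/4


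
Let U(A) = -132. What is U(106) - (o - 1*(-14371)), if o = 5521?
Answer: -20024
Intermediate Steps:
U(106) - (o - 1*(-14371)) = -132 - (5521 - 1*(-14371)) = -132 - (5521 + 14371) = -132 - 1*19892 = -132 - 19892 = -20024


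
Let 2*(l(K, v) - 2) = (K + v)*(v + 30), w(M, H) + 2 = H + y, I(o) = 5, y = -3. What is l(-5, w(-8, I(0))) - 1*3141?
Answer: -3214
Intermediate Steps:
w(M, H) = -5 + H (w(M, H) = -2 + (H - 3) = -2 + (-3 + H) = -5 + H)
l(K, v) = 2 + (30 + v)*(K + v)/2 (l(K, v) = 2 + ((K + v)*(v + 30))/2 = 2 + ((K + v)*(30 + v))/2 = 2 + ((30 + v)*(K + v))/2 = 2 + (30 + v)*(K + v)/2)
l(-5, w(-8, I(0))) - 1*3141 = (2 + (-5 + 5)²/2 + 15*(-5) + 15*(-5 + 5) + (½)*(-5)*(-5 + 5)) - 1*3141 = (2 + (½)*0² - 75 + 15*0 + (½)*(-5)*0) - 3141 = (2 + (½)*0 - 75 + 0 + 0) - 3141 = (2 + 0 - 75 + 0 + 0) - 3141 = -73 - 3141 = -3214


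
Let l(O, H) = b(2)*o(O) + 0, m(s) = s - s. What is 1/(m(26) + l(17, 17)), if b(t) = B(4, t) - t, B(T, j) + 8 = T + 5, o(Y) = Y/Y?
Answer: -1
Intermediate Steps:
o(Y) = 1
m(s) = 0
B(T, j) = -3 + T (B(T, j) = -8 + (T + 5) = -8 + (5 + T) = -3 + T)
b(t) = 1 - t (b(t) = (-3 + 4) - t = 1 - t)
l(O, H) = -1 (l(O, H) = (1 - 1*2)*1 + 0 = (1 - 2)*1 + 0 = -1*1 + 0 = -1 + 0 = -1)
1/(m(26) + l(17, 17)) = 1/(0 - 1) = 1/(-1) = -1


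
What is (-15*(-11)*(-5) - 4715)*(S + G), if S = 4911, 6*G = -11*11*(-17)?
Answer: -87318710/3 ≈ -2.9106e+7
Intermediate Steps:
G = 2057/6 (G = (-11*11*(-17))/6 = (-121*(-17))/6 = (1/6)*2057 = 2057/6 ≈ 342.83)
(-15*(-11)*(-5) - 4715)*(S + G) = (-15*(-11)*(-5) - 4715)*(4911 + 2057/6) = (165*(-5) - 4715)*(31523/6) = (-825 - 4715)*(31523/6) = -5540*31523/6 = -87318710/3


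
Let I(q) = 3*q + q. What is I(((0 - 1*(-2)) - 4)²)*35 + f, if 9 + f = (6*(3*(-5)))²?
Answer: 8651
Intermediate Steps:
I(q) = 4*q
f = 8091 (f = -9 + (6*(3*(-5)))² = -9 + (6*(-15))² = -9 + (-90)² = -9 + 8100 = 8091)
I(((0 - 1*(-2)) - 4)²)*35 + f = (4*((0 - 1*(-2)) - 4)²)*35 + 8091 = (4*((0 + 2) - 4)²)*35 + 8091 = (4*(2 - 4)²)*35 + 8091 = (4*(-2)²)*35 + 8091 = (4*4)*35 + 8091 = 16*35 + 8091 = 560 + 8091 = 8651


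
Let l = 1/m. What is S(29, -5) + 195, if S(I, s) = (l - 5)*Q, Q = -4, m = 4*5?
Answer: 1074/5 ≈ 214.80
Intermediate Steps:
m = 20
l = 1/20 ≈ 0.050000
S(I, s) = 99/5 (S(I, s) = (1/20 - 5)*(-4) = -99/20*(-4) = 99/5)
S(29, -5) + 195 = 99/5 + 195 = 1074/5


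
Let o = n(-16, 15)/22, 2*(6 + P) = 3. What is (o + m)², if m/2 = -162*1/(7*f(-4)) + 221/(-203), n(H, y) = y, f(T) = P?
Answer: 1541112049/19945156 ≈ 77.267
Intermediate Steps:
P = -9/2 (P = -6 + (½)*3 = -6 + 3/2 = -9/2 ≈ -4.5000)
f(T) = -9/2
m = 1646/203 (m = 2*(-162/(7*(-9/2)) + 221/(-203)) = 2*(-162/(-63/2) + 221*(-1/203)) = 2*(-162*(-2/63) - 221/203) = 2*(36/7 - 221/203) = 2*(823/203) = 1646/203 ≈ 8.1084)
o = 15/22 ≈ 0.68182
(o + m)² = (15/22 + 1646/203)² = (39257/4466)² = 1541112049/19945156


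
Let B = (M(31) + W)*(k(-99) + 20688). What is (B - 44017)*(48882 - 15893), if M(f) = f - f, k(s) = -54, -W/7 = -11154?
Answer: 53145854163215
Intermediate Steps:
W = 78078 (W = -7*(-11154) = 78078)
M(f) = 0
B = 1611061452 (B = (0 + 78078)*(-54 + 20688) = 78078*20634 = 1611061452)
(B - 44017)*(48882 - 15893) = (1611061452 - 44017)*(48882 - 15893) = 1611017435*32989 = 53145854163215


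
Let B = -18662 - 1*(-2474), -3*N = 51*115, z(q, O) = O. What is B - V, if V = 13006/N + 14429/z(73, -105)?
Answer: -131736695/8211 ≈ -16044.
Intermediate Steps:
N = -1955 (N = -17*115 = -⅓*5865 = -1955)
V = -1182973/8211 (V = 13006/(-1955) + 14429/(-105) = 13006*(-1/1955) + 14429*(-1/105) = -13006/1955 - 14429/105 = -1182973/8211 ≈ -144.07)
B = -16188 (B = -18662 + 2474 = -16188)
B - V = -16188 - 1*(-1182973/8211) = -16188 + 1182973/8211 = -131736695/8211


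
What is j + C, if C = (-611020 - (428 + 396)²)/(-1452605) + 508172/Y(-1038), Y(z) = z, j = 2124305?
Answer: 1601149360402369/753901995 ≈ 2.1238e+6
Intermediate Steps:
C = -368417086106/753901995 (C = (-611020 - (428 + 396)²)/(-1452605) + 508172/(-1038) = (-611020 - 1*824²)*(-1/1452605) + 508172*(-1/1038) = (-611020 - 1*678976)*(-1/1452605) - 254086/519 = (-611020 - 678976)*(-1/1452605) - 254086/519 = -1289996*(-1/1452605) - 254086/519 = 1289996/1452605 - 254086/519 = -368417086106/753901995 ≈ -488.68)
j + C = 2124305 - 368417086106/753901995 = 1601149360402369/753901995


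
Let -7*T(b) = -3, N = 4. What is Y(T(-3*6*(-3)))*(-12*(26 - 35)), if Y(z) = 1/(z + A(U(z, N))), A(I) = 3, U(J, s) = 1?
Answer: 63/2 ≈ 31.500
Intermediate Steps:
T(b) = 3/7 (T(b) = -⅐*(-3) = 3/7)
Y(z) = 1/(3 + z) (Y(z) = 1/(z + 3) = 1/(3 + z))
Y(T(-3*6*(-3)))*(-12*(26 - 35)) = (-12*(26 - 35))/(3 + 3/7) = (-12*(-9))/(24/7) = (7/24)*108 = 63/2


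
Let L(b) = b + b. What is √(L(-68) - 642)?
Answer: I*√778 ≈ 27.893*I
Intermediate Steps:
L(b) = 2*b
√(L(-68) - 642) = √(2*(-68) - 642) = √(-136 - 642) = √(-778) = I*√778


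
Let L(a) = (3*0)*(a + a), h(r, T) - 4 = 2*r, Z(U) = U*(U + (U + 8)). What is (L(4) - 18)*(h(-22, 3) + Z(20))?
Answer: -16560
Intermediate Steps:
Z(U) = U*(8 + 2*U) (Z(U) = U*(U + (8 + U)) = U*(8 + 2*U))
h(r, T) = 4 + 2*r
L(a) = 0 (L(a) = 0*(2*a) = 0)
(L(4) - 18)*(h(-22, 3) + Z(20)) = (0 - 18)*((4 + 2*(-22)) + 2*20*(4 + 20)) = -18*((4 - 44) + 2*20*24) = -18*(-40 + 960) = -18*920 = -16560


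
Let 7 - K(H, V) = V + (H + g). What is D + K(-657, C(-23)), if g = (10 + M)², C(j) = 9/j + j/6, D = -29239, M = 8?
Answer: -3987479/138 ≈ -28895.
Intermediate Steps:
C(j) = 9/j + j/6 (C(j) = 9/j + j*(⅙) = 9/j + j/6)
g = 324 (g = (10 + 8)² = 18² = 324)
K(H, V) = -317 - H - V (K(H, V) = 7 - (V + (H + 324)) = 7 - (V + (324 + H)) = 7 - (324 + H + V) = 7 + (-324 - H - V) = -317 - H - V)
D + K(-657, C(-23)) = -29239 + (-317 - 1*(-657) - (9/(-23) + (⅙)*(-23))) = -29239 + (-317 + 657 - (9*(-1/23) - 23/6)) = -29239 + (-317 + 657 - (-9/23 - 23/6)) = -29239 + (-317 + 657 - 1*(-583/138)) = -29239 + (-317 + 657 + 583/138) = -29239 + 47503/138 = -3987479/138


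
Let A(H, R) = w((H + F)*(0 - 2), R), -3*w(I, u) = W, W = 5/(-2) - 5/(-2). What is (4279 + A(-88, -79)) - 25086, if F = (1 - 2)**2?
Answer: -20807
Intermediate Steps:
W = 0 (W = 5*(-1/2) - 5*(-1/2) = -5/2 + 5/2 = 0)
F = 1 (F = (-1)**2 = 1)
w(I, u) = 0 (w(I, u) = -1/3*0 = 0)
A(H, R) = 0
(4279 + A(-88, -79)) - 25086 = (4279 + 0) - 25086 = 4279 - 25086 = -20807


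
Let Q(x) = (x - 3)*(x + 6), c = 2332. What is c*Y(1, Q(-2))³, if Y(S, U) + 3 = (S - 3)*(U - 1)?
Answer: 138331908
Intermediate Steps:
Q(x) = (-3 + x)*(6 + x)
Y(S, U) = -3 + (-1 + U)*(-3 + S) (Y(S, U) = -3 + (S - 3)*(U - 1) = -3 + (-3 + S)*(-1 + U) = -3 + (-1 + U)*(-3 + S))
c*Y(1, Q(-2))³ = 2332*(-1*1 - 3*(-18 + (-2)² + 3*(-2)) + 1*(-18 + (-2)² + 3*(-2)))³ = 2332*(-1 - 3*(-18 + 4 - 6) + 1*(-18 + 4 - 6))³ = 2332*(-1 - 3*(-20) + 1*(-20))³ = 2332*(-1 + 60 - 20)³ = 2332*39³ = 2332*59319 = 138331908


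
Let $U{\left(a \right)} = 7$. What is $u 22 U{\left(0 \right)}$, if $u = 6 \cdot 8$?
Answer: $7392$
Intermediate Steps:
$u = 48$
$u 22 U{\left(0 \right)} = 48 \cdot 22 \cdot 7 = 1056 \cdot 7 = 7392$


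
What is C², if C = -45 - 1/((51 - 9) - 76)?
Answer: 2337841/1156 ≈ 2022.4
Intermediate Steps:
C = -1529/34 (C = -45 - 1/(42 - 76) = -45 - 1/(-34) = -45 - 1*(-1/34) = -45 + 1/34 = -1529/34 ≈ -44.971)
C² = (-1529/34)² = 2337841/1156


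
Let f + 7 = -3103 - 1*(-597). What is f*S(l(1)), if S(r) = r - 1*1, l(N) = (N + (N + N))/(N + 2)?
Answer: 0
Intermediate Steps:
f = -2513 (f = -7 + (-3103 - 1*(-597)) = -7 + (-3103 + 597) = -7 - 2506 = -2513)
l(N) = 3*N/(2 + N) (l(N) = (N + 2*N)/(2 + N) = (3*N)/(2 + N) = 3*N/(2 + N))
S(r) = -1 + r (S(r) = r - 1 = -1 + r)
f*S(l(1)) = -2513*(-1 + 3*1/(2 + 1)) = -2513*(-1 + 3*1/3) = -2513*(-1 + 3*1*(1/3)) = -2513*(-1 + 1) = -2513*0 = 0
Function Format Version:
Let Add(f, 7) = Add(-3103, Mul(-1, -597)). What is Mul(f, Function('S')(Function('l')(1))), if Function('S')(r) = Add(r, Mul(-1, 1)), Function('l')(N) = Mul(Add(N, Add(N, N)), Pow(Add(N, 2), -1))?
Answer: 0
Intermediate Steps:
f = -2513 (f = Add(-7, Add(-3103, Mul(-1, -597))) = Add(-7, Add(-3103, 597)) = Add(-7, -2506) = -2513)
Function('l')(N) = Mul(3, N, Pow(Add(2, N), -1)) (Function('l')(N) = Mul(Add(N, Mul(2, N)), Pow(Add(2, N), -1)) = Mul(Mul(3, N), Pow(Add(2, N), -1)) = Mul(3, N, Pow(Add(2, N), -1)))
Function('S')(r) = Add(-1, r) (Function('S')(r) = Add(r, -1) = Add(-1, r))
Mul(f, Function('S')(Function('l')(1))) = Mul(-2513, Add(-1, Mul(3, 1, Pow(Add(2, 1), -1)))) = Mul(-2513, Add(-1, Mul(3, 1, Pow(3, -1)))) = Mul(-2513, Add(-1, Mul(3, 1, Rational(1, 3)))) = Mul(-2513, Add(-1, 1)) = Mul(-2513, 0) = 0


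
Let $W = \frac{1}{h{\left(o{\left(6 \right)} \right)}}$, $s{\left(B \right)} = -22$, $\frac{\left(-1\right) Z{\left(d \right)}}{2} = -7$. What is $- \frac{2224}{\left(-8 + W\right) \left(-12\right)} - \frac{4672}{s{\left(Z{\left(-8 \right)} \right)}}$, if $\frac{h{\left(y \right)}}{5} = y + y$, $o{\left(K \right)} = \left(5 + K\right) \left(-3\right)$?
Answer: $\frac{39544}{209} \approx 189.21$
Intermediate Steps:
$Z{\left(d \right)} = 14$ ($Z{\left(d \right)} = \left(-2\right) \left(-7\right) = 14$)
$o{\left(K \right)} = -15 - 3 K$
$h{\left(y \right)} = 10 y$ ($h{\left(y \right)} = 5 \left(y + y\right) = 5 \cdot 2 y = 10 y$)
$W = - \frac{1}{330}$ ($W = \frac{1}{10 \left(-15 - 18\right)} = \frac{1}{10 \left(-33\right)} = \frac{1}{-330} = - \frac{1}{330} \approx -0.0030303$)
$- \frac{2224}{\left(-8 + W\right) \left(-12\right)} - \frac{4672}{s{\left(Z{\left(-8 \right)} \right)}} = - \frac{2224}{\left(-8 - \frac{1}{330}\right) \left(-12\right)} - \frac{4672}{-22} = - \frac{2224}{\left(- \frac{2641}{330}\right) \left(-12\right)} - - \frac{2336}{11} = - \frac{2224}{\frac{5282}{55}} + \frac{2336}{11} = \left(-2224\right) \frac{55}{5282} + \frac{2336}{11} = - \frac{440}{19} + \frac{2336}{11} = \frac{39544}{209}$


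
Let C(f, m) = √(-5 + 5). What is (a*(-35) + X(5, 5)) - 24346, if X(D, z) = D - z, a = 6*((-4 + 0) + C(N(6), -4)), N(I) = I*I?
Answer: -23506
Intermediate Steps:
N(I) = I²
C(f, m) = 0 (C(f, m) = √0 = 0)
a = -24 (a = 6*((-4 + 0) + 0) = 6*(-4 + 0) = 6*(-4) = -24)
(a*(-35) + X(5, 5)) - 24346 = (-24*(-35) + (5 - 1*5)) - 24346 = (840 + (5 - 5)) - 24346 = (840 + 0) - 24346 = 840 - 24346 = -23506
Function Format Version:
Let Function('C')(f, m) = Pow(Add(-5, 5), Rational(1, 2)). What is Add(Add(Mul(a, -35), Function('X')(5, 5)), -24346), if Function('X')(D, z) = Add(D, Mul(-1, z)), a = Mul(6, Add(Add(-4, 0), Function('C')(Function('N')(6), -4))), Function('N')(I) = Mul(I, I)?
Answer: -23506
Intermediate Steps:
Function('N')(I) = Pow(I, 2)
Function('C')(f, m) = 0 (Function('C')(f, m) = Pow(0, Rational(1, 2)) = 0)
a = -24 (a = Mul(6, Add(Add(-4, 0), 0)) = Mul(6, Add(-4, 0)) = Mul(6, -4) = -24)
Add(Add(Mul(a, -35), Function('X')(5, 5)), -24346) = Add(Add(Mul(-24, -35), Add(5, Mul(-1, 5))), -24346) = Add(Add(840, Add(5, -5)), -24346) = Add(Add(840, 0), -24346) = Add(840, -24346) = -23506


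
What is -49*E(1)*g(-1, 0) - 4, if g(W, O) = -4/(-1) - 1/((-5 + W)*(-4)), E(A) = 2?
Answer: -4703/12 ≈ -391.92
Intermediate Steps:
g(W, O) = 4 - 1/(20 - 4*W) (g(W, O) = -4*(-1) - 1/(20 - 4*W) = 4 - 1/(20 - 4*W))
-49*E(1)*g(-1, 0) - 4 = -98*(-79 + 16*(-1))/(4*(-5 - 1)) - 4 = -98*(¼)*(-79 - 16)/(-6) - 4 = -98*(¼)*(-⅙)*(-95) - 4 = -98*95/24 - 4 = -49*95/12 - 4 = -4655/12 - 4 = -4703/12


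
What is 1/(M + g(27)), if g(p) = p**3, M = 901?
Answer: 1/20584 ≈ 4.8581e-5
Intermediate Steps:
1/(M + g(27)) = 1/(901 + 27**3) = 1/(901 + 19683) = 1/20584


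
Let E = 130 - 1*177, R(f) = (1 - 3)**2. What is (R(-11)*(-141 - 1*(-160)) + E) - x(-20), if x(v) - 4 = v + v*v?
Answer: -355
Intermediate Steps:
R(f) = 4 (R(f) = (-2)**2 = 4)
x(v) = 4 + v + v**2 (x(v) = 4 + (v + v*v) = 4 + (v + v**2) = 4 + v + v**2)
E = -47 (E = 130 - 177 = -47)
(R(-11)*(-141 - 1*(-160)) + E) - x(-20) = (4*(-141 - 1*(-160)) - 47) - (4 - 20 + (-20)**2) = (4*(-141 + 160) - 47) - (4 - 20 + 400) = (4*19 - 47) - 1*384 = (76 - 47) - 384 = 29 - 384 = -355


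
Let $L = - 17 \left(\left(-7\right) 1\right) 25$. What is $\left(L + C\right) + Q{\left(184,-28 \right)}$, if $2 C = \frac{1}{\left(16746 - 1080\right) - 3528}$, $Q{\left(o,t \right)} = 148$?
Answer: $\frac{75813949}{24276} \approx 3123.0$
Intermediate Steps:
$C = \frac{1}{24276}$ ($C = \frac{1}{2 \left(\left(16746 - 1080\right) - 3528\right)} = \frac{1}{2 \left(15666 - 3528\right)} = \frac{1}{2 \cdot 12138} = \frac{1}{2} \cdot \frac{1}{12138} = \frac{1}{24276} \approx 4.1193 \cdot 10^{-5}$)
$L = 2975$ ($L = \left(-17\right) \left(-7\right) 25 = 119 \cdot 25 = 2975$)
$\left(L + C\right) + Q{\left(184,-28 \right)} = \left(2975 + \frac{1}{24276}\right) + 148 = \frac{72221101}{24276} + 148 = \frac{75813949}{24276}$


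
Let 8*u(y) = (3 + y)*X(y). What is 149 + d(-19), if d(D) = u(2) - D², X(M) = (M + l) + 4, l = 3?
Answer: -1651/8 ≈ -206.38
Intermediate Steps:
X(M) = 7 + M (X(M) = (M + 3) + 4 = (3 + M) + 4 = 7 + M)
u(y) = (3 + y)*(7 + y)/8 (u(y) = ((3 + y)*(7 + y))/8 = (3 + y)*(7 + y)/8)
d(D) = 45/8 - D² (d(D) = (3 + 2)*(7 + 2)/8 - D² = (⅛)*5*9 - D² = 45/8 - D²)
149 + d(-19) = 149 + (45/8 - 1*(-19)²) = 149 + (45/8 - 1*361) = 149 + (45/8 - 361) = 149 - 2843/8 = -1651/8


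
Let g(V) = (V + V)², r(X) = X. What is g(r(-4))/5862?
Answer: 32/2931 ≈ 0.010918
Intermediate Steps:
g(V) = 4*V² (g(V) = (2*V)² = 4*V²)
g(r(-4))/5862 = (4*(-4)²)/5862 = (4*16)*(1/5862) = 64*(1/5862) = 32/2931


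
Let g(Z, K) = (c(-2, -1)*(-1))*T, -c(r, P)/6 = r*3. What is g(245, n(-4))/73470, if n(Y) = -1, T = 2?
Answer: -12/12245 ≈ -0.00097999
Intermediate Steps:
c(r, P) = -18*r (c(r, P) = -6*r*3 = -18*r)
g(Z, K) = -72 (g(Z, K) = (-18*(-2)*(-1))*2 = (36*(-1))*2 = -36*2 = -72)
g(245, n(-4))/73470 = -72/73470 = -72*1/73470 = -12/12245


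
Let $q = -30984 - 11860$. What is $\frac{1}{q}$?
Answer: $- \frac{1}{42844} \approx -2.334 \cdot 10^{-5}$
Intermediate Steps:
$q = -42844$
$\frac{1}{q} = \frac{1}{-42844} = - \frac{1}{42844}$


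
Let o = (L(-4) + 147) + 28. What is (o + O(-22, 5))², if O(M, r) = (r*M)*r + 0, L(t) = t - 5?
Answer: 147456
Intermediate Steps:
L(t) = -5 + t
O(M, r) = M*r² (O(M, r) = (M*r)*r + 0 = M*r² + 0 = M*r²)
o = 166 (o = ((-5 - 4) + 147) + 28 = (-9 + 147) + 28 = 138 + 28 = 166)
(o + O(-22, 5))² = (166 - 22*5²)² = (166 - 22*25)² = (166 - 550)² = (-384)² = 147456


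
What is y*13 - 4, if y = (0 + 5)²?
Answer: 321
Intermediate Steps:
y = 25 (y = 5² = 25)
y*13 - 4 = 25*13 - 4 = 325 - 4 = 321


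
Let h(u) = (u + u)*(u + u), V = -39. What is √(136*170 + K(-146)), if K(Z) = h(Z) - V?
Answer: 3*√12047 ≈ 329.28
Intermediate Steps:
h(u) = 4*u² (h(u) = (2*u)*(2*u) = 4*u²)
K(Z) = 39 + 4*Z² (K(Z) = 4*Z² - 1*(-39) = 4*Z² + 39 = 39 + 4*Z²)
√(136*170 + K(-146)) = √(136*170 + (39 + 4*(-146)²)) = √(23120 + (39 + 4*21316)) = √(23120 + (39 + 85264)) = √(23120 + 85303) = √108423 = 3*√12047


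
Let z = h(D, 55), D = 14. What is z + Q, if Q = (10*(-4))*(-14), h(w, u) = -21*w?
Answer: 266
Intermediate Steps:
Q = 560 (Q = -40*(-14) = 560)
z = -294 (z = -21*14 = -294)
z + Q = -294 + 560 = 266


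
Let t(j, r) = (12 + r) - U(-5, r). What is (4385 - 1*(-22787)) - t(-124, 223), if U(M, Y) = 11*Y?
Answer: 29390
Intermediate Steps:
t(j, r) = 12 - 10*r (t(j, r) = (12 + r) - 11*r = 12 - 10*r)
(4385 - 1*(-22787)) - t(-124, 223) = (4385 - 1*(-22787)) - (12 - 10*223) = (4385 + 22787) - (12 - 2230) = 27172 - 1*(-2218) = 27172 + 2218 = 29390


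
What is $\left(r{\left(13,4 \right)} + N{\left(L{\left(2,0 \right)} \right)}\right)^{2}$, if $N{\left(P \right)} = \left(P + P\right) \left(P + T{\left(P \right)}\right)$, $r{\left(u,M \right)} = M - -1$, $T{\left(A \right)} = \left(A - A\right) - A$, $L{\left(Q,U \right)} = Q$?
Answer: $25$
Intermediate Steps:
$T{\left(A \right)} = - A$ ($T{\left(A \right)} = 0 - A = - A$)
$r{\left(u,M \right)} = 1 + M$ ($r{\left(u,M \right)} = M + 1 = 1 + M$)
$N{\left(P \right)} = 0$ ($N{\left(P \right)} = \left(P + P\right) \left(P - P\right) = 2 P 0 = 0$)
$\left(r{\left(13,4 \right)} + N{\left(L{\left(2,0 \right)} \right)}\right)^{2} = \left(\left(1 + 4\right) + 0\right)^{2} = \left(5 + 0\right)^{2} = 5^{2} = 25$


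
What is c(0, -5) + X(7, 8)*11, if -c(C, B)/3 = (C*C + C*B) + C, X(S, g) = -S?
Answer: -77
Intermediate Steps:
c(C, B) = -3*C - 3*C² - 3*B*C (c(C, B) = -3*((C*C + C*B) + C) = -3*((C² + B*C) + C) = -3*(C + C² + B*C) = -3*C - 3*C² - 3*B*C)
c(0, -5) + X(7, 8)*11 = -3*0*(1 - 5 + 0) - 1*7*11 = -3*0*(-4) - 7*11 = 0 - 77 = -77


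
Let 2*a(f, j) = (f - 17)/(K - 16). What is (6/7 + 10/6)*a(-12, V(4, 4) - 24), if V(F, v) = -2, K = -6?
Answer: 1537/924 ≈ 1.6634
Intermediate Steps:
a(f, j) = 17/44 - f/44 (a(f, j) = ((f - 17)/(-6 - 16))/2 = ((-17 + f)/(-22))/2 = ((-17 + f)*(-1/22))/2 = (17/22 - f/22)/2 = 17/44 - f/44)
(6/7 + 10/6)*a(-12, V(4, 4) - 24) = (6/7 + 10/6)*(17/44 - 1/44*(-12)) = (6*(1/7) + 10*(1/6))*(17/44 + 3/11) = (6/7 + 5/3)*(29/44) = (53/21)*(29/44) = 1537/924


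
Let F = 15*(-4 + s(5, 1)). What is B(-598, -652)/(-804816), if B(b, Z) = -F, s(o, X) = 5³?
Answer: 605/268272 ≈ 0.0022552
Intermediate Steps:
s(o, X) = 125
F = 1815 (F = 15*(-4 + 125) = 15*121 = 1815)
B(b, Z) = -1815 (B(b, Z) = -1*1815 = -1815)
B(-598, -652)/(-804816) = -1815/(-804816) = -1815*(-1/804816) = 605/268272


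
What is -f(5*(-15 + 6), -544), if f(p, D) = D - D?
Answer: 0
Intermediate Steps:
f(p, D) = 0
-f(5*(-15 + 6), -544) = -1*0 = 0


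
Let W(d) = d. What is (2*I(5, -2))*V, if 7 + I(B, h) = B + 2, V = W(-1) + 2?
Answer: 0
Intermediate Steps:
V = 1 (V = -1 + 2 = 1)
I(B, h) = -5 + B (I(B, h) = -7 + (B + 2) = -7 + (2 + B) = -5 + B)
(2*I(5, -2))*V = (2*(-5 + 5))*1 = (2*0)*1 = 0*1 = 0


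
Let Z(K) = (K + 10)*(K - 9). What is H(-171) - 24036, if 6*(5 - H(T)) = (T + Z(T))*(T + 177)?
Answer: -52840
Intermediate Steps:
Z(K) = (-9 + K)*(10 + K) (Z(K) = (10 + K)*(-9 + K) = (-9 + K)*(10 + K))
H(T) = 5 - (177 + T)*(-90 + T**2 + 2*T)/6 (H(T) = 5 - (T + (-90 + T + T**2))*(T + 177)/6 = 5 - (-90 + T**2 + 2*T)*(177 + T)/6 = 5 - (177 + T)*(-90 + T**2 + 2*T)/6)
H(-171) - 24036 = (2660 - 44*(-171) - 179/6*(-171)**2 - 1/6*(-171)**3) - 24036 = (2660 + 7524 - 179/6*29241 - 1/6*(-5000211)) - 24036 = (2660 + 7524 - 1744713/2 + 1666737/2) - 24036 = -28804 - 24036 = -52840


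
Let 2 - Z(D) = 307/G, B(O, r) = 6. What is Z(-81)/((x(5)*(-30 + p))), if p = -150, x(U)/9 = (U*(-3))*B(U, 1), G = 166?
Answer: 1/968112 ≈ 1.0329e-6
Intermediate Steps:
x(U) = -162*U (x(U) = 9*((U*(-3))*6) = 9*(-3*U*6) = 9*(-18*U) = -162*U)
Z(D) = 25/166 (Z(D) = 2 - 307/166 = 25/166)
Z(-81)/((x(5)*(-30 + p))) = 25/(166*(((-162*5)*(-30 - 150)))) = 25/(166*((-810*(-180)))) = (25/166)/145800 = (25/166)*(1/145800) = 1/968112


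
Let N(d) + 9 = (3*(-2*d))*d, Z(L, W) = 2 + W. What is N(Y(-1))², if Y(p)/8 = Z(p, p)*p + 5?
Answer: 37859409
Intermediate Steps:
Y(p) = 40 + 8*p*(2 + p) (Y(p) = 8*((2 + p)*p + 5) = 8*(p*(2 + p) + 5) = 8*(5 + p*(2 + p)) = 40 + 8*p*(2 + p))
N(d) = -9 - 6*d² (N(d) = -9 + (3*(-2*d))*d = -9 + (-6*d)*d = -9 - 6*d²)
N(Y(-1))² = (-9 - 6*(40 + 8*(-1)*(2 - 1))²)² = (-9 - 6*(40 + 8*(-1)*1)²)² = (-9 - 6*(40 - 8)²)² = (-9 - 6*32²)² = (-9 - 6*1024)² = (-9 - 6144)² = (-6153)² = 37859409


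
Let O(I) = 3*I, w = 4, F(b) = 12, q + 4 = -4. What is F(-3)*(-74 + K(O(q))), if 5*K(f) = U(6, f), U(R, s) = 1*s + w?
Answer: -936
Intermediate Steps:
q = -8 (q = -4 - 4 = -8)
U(R, s) = 4 + s (U(R, s) = 1*s + 4 = s + 4 = 4 + s)
K(f) = 4/5 + f/5 (K(f) = (4 + f)/5 = 4/5 + f/5)
F(-3)*(-74 + K(O(q))) = 12*(-74 + (4/5 + (3*(-8))/5)) = 12*(-74 + (4/5 + (1/5)*(-24))) = 12*(-74 + (4/5 - 24/5)) = 12*(-74 - 4) = 12*(-78) = -936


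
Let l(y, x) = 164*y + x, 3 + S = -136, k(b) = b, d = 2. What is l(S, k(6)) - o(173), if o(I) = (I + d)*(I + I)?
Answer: -83340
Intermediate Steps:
S = -139 (S = -3 - 136 = -139)
o(I) = 2*I*(2 + I) (o(I) = (I + 2)*(I + I) = (2 + I)*(2*I) = 2*I*(2 + I))
l(y, x) = x + 164*y
l(S, k(6)) - o(173) = (6 + 164*(-139)) - 2*173*(2 + 173) = (6 - 22796) - 2*173*175 = -22790 - 1*60550 = -22790 - 60550 = -83340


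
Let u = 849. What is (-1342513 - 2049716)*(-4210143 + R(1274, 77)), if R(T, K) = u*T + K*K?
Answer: 10592533568652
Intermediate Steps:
R(T, K) = K² + 849*T (R(T, K) = 849*T + K*K = 849*T + K² = K² + 849*T)
(-1342513 - 2049716)*(-4210143 + R(1274, 77)) = (-1342513 - 2049716)*(-4210143 + (77² + 849*1274)) = -3392229*(-4210143 + (5929 + 1081626)) = -3392229*(-4210143 + 1087555) = -3392229*(-3122588) = 10592533568652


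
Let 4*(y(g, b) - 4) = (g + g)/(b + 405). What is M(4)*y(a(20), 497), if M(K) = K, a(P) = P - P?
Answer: 16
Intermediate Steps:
a(P) = 0
y(g, b) = 4 + g/(2*(405 + b)) (y(g, b) = 4 + ((g + g)/(b + 405))/4 = 4 + ((2*g)/(405 + b))/4 = 4 + (2*g/(405 + b))/4 = 4 + g/(2*(405 + b)))
M(4)*y(a(20), 497) = 4*((3240 + 0 + 8*497)/(2*(405 + 497))) = 4*((1/2)*(3240 + 0 + 3976)/902) = 4*((1/2)*(1/902)*7216) = 4*4 = 16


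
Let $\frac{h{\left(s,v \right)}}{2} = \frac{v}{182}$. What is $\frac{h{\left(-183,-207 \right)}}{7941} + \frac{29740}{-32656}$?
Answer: $- \frac{137806447}{151270756} \approx -0.91099$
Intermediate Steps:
$h{\left(s,v \right)} = \frac{v}{91}$ ($h{\left(s,v \right)} = 2 \frac{v}{182} = \frac{v}{91}$)
$\frac{h{\left(-183,-207 \right)}}{7941} + \frac{29740}{-32656} = \frac{\frac{1}{91} \left(-207\right)}{7941} + \frac{29740}{-32656} = \left(- \frac{207}{91}\right) \frac{1}{7941} + 29740 \left(- \frac{1}{32656}\right) = - \frac{69}{240877} - \frac{7435}{8164} = - \frac{137806447}{151270756}$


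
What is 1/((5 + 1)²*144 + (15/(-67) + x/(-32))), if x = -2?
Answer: 1072/5557075 ≈ 0.00019291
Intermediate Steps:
1/((5 + 1)²*144 + (15/(-67) + x/(-32))) = 1/((5 + 1)²*144 + (15/(-67) - 2/(-32))) = 1/(6²*144 + (15*(-1/67) - 2*(-1/32))) = 1/(36*144 + (-15/67 + 1/16)) = 1/(5184 - 173/1072) = 1/(5557075/1072) = 1072/5557075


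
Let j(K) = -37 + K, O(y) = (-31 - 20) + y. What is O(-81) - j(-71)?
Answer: -24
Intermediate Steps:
O(y) = -51 + y
O(-81) - j(-71) = (-51 - 81) - (-37 - 71) = -132 - 1*(-108) = -132 + 108 = -24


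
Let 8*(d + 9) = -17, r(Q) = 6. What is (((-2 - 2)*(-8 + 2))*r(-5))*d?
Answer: -1602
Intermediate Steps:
d = -89/8 (d = -9 + (⅛)*(-17) = -9 - 17/8 = -89/8 ≈ -11.125)
(((-2 - 2)*(-8 + 2))*r(-5))*d = (((-2 - 2)*(-8 + 2))*6)*(-89/8) = (-4*(-6)*6)*(-89/8) = (24*6)*(-89/8) = 144*(-89/8) = -1602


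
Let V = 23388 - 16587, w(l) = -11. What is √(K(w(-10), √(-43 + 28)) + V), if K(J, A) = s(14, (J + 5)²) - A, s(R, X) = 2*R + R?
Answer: √(6843 - I*√15) ≈ 82.722 - 0.0234*I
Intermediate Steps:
s(R, X) = 3*R
K(J, A) = 42 - A (K(J, A) = 3*14 - A = 42 - A)
V = 6801
√(K(w(-10), √(-43 + 28)) + V) = √((42 - √(-43 + 28)) + 6801) = √((42 - √(-15)) + 6801) = √((42 - I*√15) + 6801) = √(6843 - I*√15)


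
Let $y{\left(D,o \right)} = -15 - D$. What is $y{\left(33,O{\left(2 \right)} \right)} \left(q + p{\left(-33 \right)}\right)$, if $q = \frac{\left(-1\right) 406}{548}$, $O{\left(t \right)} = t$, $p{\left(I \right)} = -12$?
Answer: $\frac{83784}{137} \approx 611.56$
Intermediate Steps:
$q = - \frac{203}{274}$ ($q = \left(-406\right) \frac{1}{548} = - \frac{203}{274} \approx -0.74088$)
$y{\left(33,O{\left(2 \right)} \right)} \left(q + p{\left(-33 \right)}\right) = \left(-15 - 33\right) \left(- \frac{203}{274} - 12\right) = \left(-15 - 33\right) \left(- \frac{3491}{274}\right) = \left(-48\right) \left(- \frac{3491}{274}\right) = \frac{83784}{137}$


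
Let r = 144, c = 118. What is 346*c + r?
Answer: 40972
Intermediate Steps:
346*c + r = 346*118 + 144 = 40828 + 144 = 40972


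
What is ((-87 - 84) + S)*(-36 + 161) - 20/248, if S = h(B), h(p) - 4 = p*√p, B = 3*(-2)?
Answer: -1294255/62 - 750*I*√6 ≈ -20875.0 - 1837.1*I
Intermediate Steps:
B = -6
h(p) = 4 + p^(3/2) (h(p) = 4 + p*√p = 4 + p^(3/2))
S = 4 - 6*I*√6 (S = 4 + (-6)^(3/2) = 4 - 6*I*√6 ≈ 4.0 - 14.697*I)
((-87 - 84) + S)*(-36 + 161) - 20/248 = ((-87 - 84) + (4 - 6*I*√6))*(-36 + 161) - 20/248 = (-171 + (4 - 6*I*√6))*125 - 20*1/248 = (-167 - 6*I*√6)*125 - 5/62 = (-20875 - 750*I*√6) - 5/62 = -1294255/62 - 750*I*√6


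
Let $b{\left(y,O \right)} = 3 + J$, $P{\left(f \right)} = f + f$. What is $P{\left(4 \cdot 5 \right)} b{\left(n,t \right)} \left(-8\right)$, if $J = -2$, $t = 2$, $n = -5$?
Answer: $-320$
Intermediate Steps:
$P{\left(f \right)} = 2 f$
$b{\left(y,O \right)} = 1$ ($b{\left(y,O \right)} = 3 - 2 = 1$)
$P{\left(4 \cdot 5 \right)} b{\left(n,t \right)} \left(-8\right) = 2 \cdot 4 \cdot 5 \cdot 1 \left(-8\right) = 2 \cdot 20 \cdot 1 \left(-8\right) = 40 \cdot 1 \left(-8\right) = 40 \left(-8\right) = -320$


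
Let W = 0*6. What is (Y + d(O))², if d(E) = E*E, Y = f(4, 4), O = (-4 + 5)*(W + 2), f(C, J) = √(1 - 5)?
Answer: 12 + 16*I ≈ 12.0 + 16.0*I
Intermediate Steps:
f(C, J) = 2*I (f(C, J) = √(-4) = 2*I)
W = 0
O = 2 (O = (-4 + 5)*(0 + 2) = 1*2 = 2)
Y = 2*I ≈ 2.0*I
d(E) = E²
(Y + d(O))² = (2*I + 2²)² = (2*I + 4)² = (4 + 2*I)²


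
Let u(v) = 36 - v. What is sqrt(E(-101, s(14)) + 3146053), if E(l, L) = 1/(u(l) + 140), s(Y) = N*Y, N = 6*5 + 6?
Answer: sqrt(241393500914)/277 ≈ 1773.7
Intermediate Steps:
N = 36 (N = 30 + 6 = 36)
s(Y) = 36*Y
E(l, L) = 1/(176 - l) (E(l, L) = 1/((36 - l) + 140) = 1/(176 - l))
sqrt(E(-101, s(14)) + 3146053) = sqrt(-1/(-176 - 101) + 3146053) = sqrt(-1/(-277) + 3146053) = sqrt(-1*(-1/277) + 3146053) = sqrt(1/277 + 3146053) = sqrt(871456682/277) = sqrt(241393500914)/277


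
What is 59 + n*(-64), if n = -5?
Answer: 379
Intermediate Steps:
59 + n*(-64) = 59 - 5*(-64) = 59 + 320 = 379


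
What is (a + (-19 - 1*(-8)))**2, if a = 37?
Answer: 676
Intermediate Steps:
(a + (-19 - 1*(-8)))**2 = (37 + (-19 - 1*(-8)))**2 = (37 + (-19 + 8))**2 = (37 - 11)**2 = 26**2 = 676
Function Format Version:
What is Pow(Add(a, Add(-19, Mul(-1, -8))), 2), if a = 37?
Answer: 676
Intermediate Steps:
Pow(Add(a, Add(-19, Mul(-1, -8))), 2) = Pow(Add(37, Add(-19, Mul(-1, -8))), 2) = Pow(Add(37, Add(-19, 8)), 2) = Pow(Add(37, -11), 2) = Pow(26, 2) = 676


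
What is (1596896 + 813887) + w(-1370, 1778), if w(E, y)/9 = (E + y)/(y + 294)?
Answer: 624393256/259 ≈ 2.4108e+6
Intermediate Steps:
w(E, y) = 9*(E + y)/(294 + y) (w(E, y) = 9*((E + y)/(y + 294)) = 9*((E + y)/(294 + y)) = 9*(E + y)/(294 + y))
(1596896 + 813887) + w(-1370, 1778) = (1596896 + 813887) + 9*(-1370 + 1778)/(294 + 1778) = 2410783 + 9*408/2072 = 2410783 + 9*(1/2072)*408 = 2410783 + 459/259 = 624393256/259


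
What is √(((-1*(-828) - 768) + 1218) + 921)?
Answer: √2199 ≈ 46.893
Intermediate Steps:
√(((-1*(-828) - 768) + 1218) + 921) = √(((828 - 768) + 1218) + 921) = √((60 + 1218) + 921) = √(1278 + 921) = √2199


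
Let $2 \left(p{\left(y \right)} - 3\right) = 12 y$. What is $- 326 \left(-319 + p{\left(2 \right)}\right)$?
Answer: $99104$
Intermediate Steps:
$p{\left(y \right)} = 3 + 6 y$ ($p{\left(y \right)} = 3 + \frac{12 y}{2} = 3 + 6 y$)
$- 326 \left(-319 + p{\left(2 \right)}\right) = - 326 \left(-319 + \left(3 + 6 \cdot 2\right)\right) = - 326 \left(-319 + \left(3 + 12\right)\right) = - 326 \left(-319 + 15\right) = \left(-326\right) \left(-304\right) = 99104$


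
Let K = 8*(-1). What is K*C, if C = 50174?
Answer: -401392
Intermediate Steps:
K = -8
K*C = -8*50174 = -401392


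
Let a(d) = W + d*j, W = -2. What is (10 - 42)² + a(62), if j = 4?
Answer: 1270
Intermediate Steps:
a(d) = -2 + 4*d (a(d) = -2 + d*4 = -2 + 4*d)
(10 - 42)² + a(62) = (10 - 42)² + (-2 + 4*62) = (-32)² + (-2 + 248) = 1024 + 246 = 1270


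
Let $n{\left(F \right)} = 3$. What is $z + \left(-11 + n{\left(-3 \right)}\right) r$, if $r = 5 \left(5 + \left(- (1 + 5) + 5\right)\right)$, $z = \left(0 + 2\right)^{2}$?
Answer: $-156$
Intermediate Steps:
$z = 4$ ($z = 2^{2} = 4$)
$r = 20$ ($r = 5 \left(5 + \left(\left(-1\right) 6 + 5\right)\right) = 5 \left(5 + \left(-6 + 5\right)\right) = 5 \left(5 - 1\right) = 5 \cdot 4 = 20$)
$z + \left(-11 + n{\left(-3 \right)}\right) r = 4 + \left(-11 + 3\right) 20 = 4 - 160 = -156$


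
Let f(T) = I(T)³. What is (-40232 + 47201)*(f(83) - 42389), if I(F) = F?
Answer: 3689374662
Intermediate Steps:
f(T) = T³
(-40232 + 47201)*(f(83) - 42389) = (-40232 + 47201)*(83³ - 42389) = 6969*(571787 - 42389) = 6969*529398 = 3689374662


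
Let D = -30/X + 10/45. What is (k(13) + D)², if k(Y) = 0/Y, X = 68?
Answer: 4489/93636 ≈ 0.047941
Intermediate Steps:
k(Y) = 0
D = -67/306 (D = -30/68 + 10/45 = -30*1/68 + 10*(1/45) = -15/34 + 2/9 = -67/306 ≈ -0.21895)
(k(13) + D)² = (0 - 67/306)² = (-67/306)² = 4489/93636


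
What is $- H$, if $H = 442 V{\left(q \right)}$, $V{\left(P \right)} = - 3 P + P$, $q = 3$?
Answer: $2652$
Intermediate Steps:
$V{\left(P \right)} = - 2 P$
$H = -2652$ ($H = 442 \left(\left(-2\right) 3\right) = 442 \left(-6\right) = -2652$)
$- H = \left(-1\right) \left(-2652\right) = 2652$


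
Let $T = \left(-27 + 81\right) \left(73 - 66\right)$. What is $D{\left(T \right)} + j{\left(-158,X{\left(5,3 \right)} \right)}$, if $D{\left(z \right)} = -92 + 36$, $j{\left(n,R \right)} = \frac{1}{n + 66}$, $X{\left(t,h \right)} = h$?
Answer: $- \frac{5153}{92} \approx -56.011$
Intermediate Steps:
$T = 378$ ($T = 54 \cdot 7 = 378$)
$j{\left(n,R \right)} = \frac{1}{66 + n}$
$D{\left(z \right)} = -56$
$D{\left(T \right)} + j{\left(-158,X{\left(5,3 \right)} \right)} = -56 + \frac{1}{66 - 158} = -56 + \frac{1}{-92} = -56 - \frac{1}{92} = - \frac{5153}{92}$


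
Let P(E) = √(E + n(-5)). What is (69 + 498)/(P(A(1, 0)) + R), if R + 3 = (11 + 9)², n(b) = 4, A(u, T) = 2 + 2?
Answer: 225099/157601 - 1134*√2/157601 ≈ 1.4181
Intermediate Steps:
A(u, T) = 4
R = 397 (R = -3 + (11 + 9)² = -3 + 20² = -3 + 400 = 397)
P(E) = √(4 + E) (P(E) = √(E + 4) = √(4 + E))
(69 + 498)/(P(A(1, 0)) + R) = (69 + 498)/(√(4 + 4) + 397) = 567/(√8 + 397) = 567/(2*√2 + 397) = 567/(397 + 2*√2)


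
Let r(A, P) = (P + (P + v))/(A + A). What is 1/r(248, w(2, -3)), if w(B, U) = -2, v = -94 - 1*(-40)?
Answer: -248/29 ≈ -8.5517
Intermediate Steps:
v = -54 (v = -94 + 40 = -54)
r(A, P) = (-54 + 2*P)/(2*A) (r(A, P) = (P + (P - 54))/(A + A) = (P + (-54 + P))/((2*A)) = (-54 + 2*P)*(1/(2*A)) = (-54 + 2*P)/(2*A))
1/r(248, w(2, -3)) = 1/((-27 - 2)/248) = 1/((1/248)*(-29)) = 1/(-29/248) = -248/29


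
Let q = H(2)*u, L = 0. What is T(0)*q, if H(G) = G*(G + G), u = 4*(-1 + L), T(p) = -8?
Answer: 256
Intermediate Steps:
u = -4 (u = 4*(-1 + 0) = 4*(-1) = -4)
H(G) = 2*G² (H(G) = G*(2*G) = 2*G²)
q = -32 (q = (2*2²)*(-4) = (2*4)*(-4) = 8*(-4) = -32)
T(0)*q = -8*(-32) = 256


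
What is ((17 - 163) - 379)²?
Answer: 275625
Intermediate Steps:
((17 - 163) - 379)² = (-146 - 379)² = (-525)² = 275625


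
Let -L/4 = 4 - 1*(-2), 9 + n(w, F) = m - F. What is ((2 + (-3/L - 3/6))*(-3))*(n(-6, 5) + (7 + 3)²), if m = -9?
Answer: -3003/8 ≈ -375.38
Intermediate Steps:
n(w, F) = -18 - F (n(w, F) = -9 + (-9 - F) = -18 - F)
L = -24 (L = -4*(4 - 1*(-2)) = -4*(4 + 2) = -4*6 = -24)
((2 + (-3/L - 3/6))*(-3))*(n(-6, 5) + (7 + 3)²) = ((2 + (-3/(-24) - 3/6))*(-3))*((-18 - 1*5) + (7 + 3)²) = ((2 + (-3*(-1/24) - 3*⅙))*(-3))*((-18 - 5) + 10²) = ((2 + (⅛ - ½))*(-3))*(-23 + 100) = ((2 - 3/8)*(-3))*77 = ((13/8)*(-3))*77 = -39/8*77 = -3003/8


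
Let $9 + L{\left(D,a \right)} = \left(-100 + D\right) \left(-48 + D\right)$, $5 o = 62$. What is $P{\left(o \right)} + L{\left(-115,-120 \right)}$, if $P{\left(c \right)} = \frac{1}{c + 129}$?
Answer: $\frac{24770457}{707} \approx 35036.0$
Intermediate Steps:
$o = \frac{62}{5}$ ($o = \frac{1}{5} \cdot 62 = \frac{62}{5} \approx 12.4$)
$L{\left(D,a \right)} = -9 + \left(-100 + D\right) \left(-48 + D\right)$
$P{\left(c \right)} = \frac{1}{129 + c}$
$P{\left(o \right)} + L{\left(-115,-120 \right)} = \frac{1}{129 + \frac{62}{5}} + \left(4791 + \left(-115\right)^{2} - -17020\right) = \frac{1}{\frac{707}{5}} + \left(4791 + 13225 + 17020\right) = \frac{5}{707} + 35036 = \frac{24770457}{707}$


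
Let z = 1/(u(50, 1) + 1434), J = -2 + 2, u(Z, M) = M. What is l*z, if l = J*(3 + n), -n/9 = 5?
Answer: 0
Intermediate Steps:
n = -45 (n = -9*5 = -45)
J = 0
l = 0 (l = 0*(3 - 45) = 0*(-42) = 0)
z = 1/1435 (z = 1/(1 + 1434) = 1/1435 ≈ 0.00069686)
l*z = 0*(1/1435) = 0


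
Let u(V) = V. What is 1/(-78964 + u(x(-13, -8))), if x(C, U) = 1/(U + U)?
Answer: -16/1263425 ≈ -1.2664e-5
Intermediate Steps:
x(C, U) = 1/(2*U)
1/(-78964 + u(x(-13, -8))) = 1/(-78964 + (½)/(-8)) = 1/(-78964 + (½)*(-⅛)) = 1/(-78964 - 1/16) = 1/(-1263425/16) = -16/1263425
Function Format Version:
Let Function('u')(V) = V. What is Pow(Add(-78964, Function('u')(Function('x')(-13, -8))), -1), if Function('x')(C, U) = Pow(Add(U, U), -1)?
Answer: Rational(-16, 1263425) ≈ -1.2664e-5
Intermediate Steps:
Function('x')(C, U) = Mul(Rational(1, 2), Pow(U, -1)) (Function('x')(C, U) = Pow(Mul(2, U), -1) = Mul(Rational(1, 2), Pow(U, -1)))
Pow(Add(-78964, Function('u')(Function('x')(-13, -8))), -1) = Pow(Add(-78964, Mul(Rational(1, 2), Pow(-8, -1))), -1) = Pow(Add(-78964, Mul(Rational(1, 2), Rational(-1, 8))), -1) = Pow(Add(-78964, Rational(-1, 16)), -1) = Pow(Rational(-1263425, 16), -1) = Rational(-16, 1263425)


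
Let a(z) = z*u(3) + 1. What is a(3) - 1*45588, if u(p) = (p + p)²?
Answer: -45479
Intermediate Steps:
u(p) = 4*p² (u(p) = (2*p)² = 4*p²)
a(z) = 1 + 36*z (a(z) = z*(4*3²) + 1 = z*(4*9) + 1 = z*36 + 1 = 36*z + 1 = 1 + 36*z)
a(3) - 1*45588 = (1 + 36*3) - 1*45588 = (1 + 108) - 45588 = 109 - 45588 = -45479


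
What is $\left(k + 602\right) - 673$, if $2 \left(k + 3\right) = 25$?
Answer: $- \frac{123}{2} \approx -61.5$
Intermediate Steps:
$k = \frac{19}{2}$ ($k = -3 + \frac{1}{2} \cdot 25 = -3 + \frac{25}{2} = \frac{19}{2} \approx 9.5$)
$\left(k + 602\right) - 673 = \left(\frac{19}{2} + 602\right) - 673 = \frac{1223}{2} - 673 = - \frac{123}{2}$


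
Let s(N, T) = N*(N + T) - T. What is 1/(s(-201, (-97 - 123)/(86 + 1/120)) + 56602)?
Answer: 10321/1006500763 ≈ 1.0254e-5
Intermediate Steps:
s(N, T) = -T + N*(N + T)
1/(s(-201, (-97 - 123)/(86 + 1/120)) + 56602) = 1/(((-201)² - (-97 - 123)/(86 + 1/120) - 201*(-97 - 123)/(86 + 1/120)) + 56602) = 1/((40401 - (-220)/(86 + 1/120) - (-44220)/(86 + 1/120)) + 56602) = 1/((40401 - (-220)/10321/120 - (-44220)/10321/120) + 56602) = 1/((40401 - (-220)*120/10321 - (-44220)*120/10321) + 56602) = 1/((40401 - 1*(-26400/10321) - 201*(-26400/10321)) + 56602) = 1/((40401 + 26400/10321 + 5306400/10321) + 56602) = 1/(422311521/10321 + 56602) = 1/(1006500763/10321) = 10321/1006500763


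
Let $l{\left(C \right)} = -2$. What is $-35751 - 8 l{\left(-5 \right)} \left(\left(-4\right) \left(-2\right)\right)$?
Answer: $-35623$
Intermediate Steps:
$-35751 - 8 l{\left(-5 \right)} \left(\left(-4\right) \left(-2\right)\right) = -35751 - 8 \left(-2\right) \left(\left(-4\right) \left(-2\right)\right) = -35751 - \left(-16\right) 8 = -35751 - -128 = -35751 + 128 = -35623$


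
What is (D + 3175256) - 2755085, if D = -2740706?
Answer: -2320535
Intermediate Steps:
(D + 3175256) - 2755085 = (-2740706 + 3175256) - 2755085 = 434550 - 2755085 = -2320535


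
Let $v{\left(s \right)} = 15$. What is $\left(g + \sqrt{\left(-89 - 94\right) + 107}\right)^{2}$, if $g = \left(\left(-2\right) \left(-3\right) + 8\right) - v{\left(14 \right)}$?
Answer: $\left(1 - 2 i \sqrt{19}\right)^{2} \approx -75.0 - 17.436 i$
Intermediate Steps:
$g = -1$ ($g = \left(\left(-2\right) \left(-3\right) + 8\right) - 15 = \left(6 + 8\right) - 15 = 14 - 15 = -1$)
$\left(g + \sqrt{\left(-89 - 94\right) + 107}\right)^{2} = \left(-1 + \sqrt{\left(-89 - 94\right) + 107}\right)^{2} = \left(-1 + \sqrt{-183 + 107}\right)^{2} = \left(-1 + \sqrt{-76}\right)^{2} = \left(-1 + 2 i \sqrt{19}\right)^{2}$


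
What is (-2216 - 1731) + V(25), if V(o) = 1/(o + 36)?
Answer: -240766/61 ≈ -3947.0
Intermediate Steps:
V(o) = 1/(36 + o)
(-2216 - 1731) + V(25) = (-2216 - 1731) + 1/(36 + 25) = -3947 + 1/61 = -240766/61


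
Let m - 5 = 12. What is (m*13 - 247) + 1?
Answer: -25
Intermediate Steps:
m = 17 (m = 5 + 12 = 17)
(m*13 - 247) + 1 = (17*13 - 247) + 1 = (221 - 247) + 1 = -26 + 1 = -25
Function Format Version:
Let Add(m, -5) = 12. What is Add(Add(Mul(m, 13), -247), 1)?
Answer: -25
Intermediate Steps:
m = 17 (m = Add(5, 12) = 17)
Add(Add(Mul(m, 13), -247), 1) = Add(Add(Mul(17, 13), -247), 1) = Add(Add(221, -247), 1) = Add(-26, 1) = -25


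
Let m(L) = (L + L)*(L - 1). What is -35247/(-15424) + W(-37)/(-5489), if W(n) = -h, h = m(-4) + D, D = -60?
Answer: 193162303/84662336 ≈ 2.2816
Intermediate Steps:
m(L) = 2*L*(-1 + L) (m(L) = (2*L)*(-1 + L) = 2*L*(-1 + L))
h = -20 (h = 2*(-4)*(-1 - 4) - 60 = 2*(-4)*(-5) - 60 = 40 - 60 = -20)
W(n) = 20 (W(n) = -1*(-20) = 20)
-35247/(-15424) + W(-37)/(-5489) = -35247/(-15424) + 20/(-5489) = -35247*(-1/15424) + 20*(-1/5489) = 35247/15424 - 20/5489 = 193162303/84662336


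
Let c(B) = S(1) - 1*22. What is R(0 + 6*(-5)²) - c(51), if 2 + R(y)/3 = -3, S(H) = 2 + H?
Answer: 4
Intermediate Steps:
R(y) = -15 (R(y) = -6 + 3*(-3) = -6 - 9 = -15)
c(B) = -19 (c(B) = (2 + 1) - 1*22 = 3 - 22 = -19)
R(0 + 6*(-5)²) - c(51) = -15 - 1*(-19) = -15 + 19 = 4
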